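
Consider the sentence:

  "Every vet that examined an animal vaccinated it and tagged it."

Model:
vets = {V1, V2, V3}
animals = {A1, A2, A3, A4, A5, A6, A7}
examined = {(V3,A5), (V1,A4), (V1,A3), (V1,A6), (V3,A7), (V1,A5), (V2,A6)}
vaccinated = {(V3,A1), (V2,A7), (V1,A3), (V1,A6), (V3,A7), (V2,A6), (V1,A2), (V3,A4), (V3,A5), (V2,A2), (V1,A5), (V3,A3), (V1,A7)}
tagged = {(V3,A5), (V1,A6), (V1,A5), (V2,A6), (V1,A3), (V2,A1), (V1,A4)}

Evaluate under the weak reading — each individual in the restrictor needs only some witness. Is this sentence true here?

"it" takes "an animal" as antecedent — a donkey pronoun bound across the clause boundary.
Weak reading: every vet v with some examined-animal has at least one examined-animal a such that vaccinated(v,a) ∧ tagged(v,a).
Per vet: V1:✓  V2:✓  V3:✓
Every vet in the restrictor has a witness.

True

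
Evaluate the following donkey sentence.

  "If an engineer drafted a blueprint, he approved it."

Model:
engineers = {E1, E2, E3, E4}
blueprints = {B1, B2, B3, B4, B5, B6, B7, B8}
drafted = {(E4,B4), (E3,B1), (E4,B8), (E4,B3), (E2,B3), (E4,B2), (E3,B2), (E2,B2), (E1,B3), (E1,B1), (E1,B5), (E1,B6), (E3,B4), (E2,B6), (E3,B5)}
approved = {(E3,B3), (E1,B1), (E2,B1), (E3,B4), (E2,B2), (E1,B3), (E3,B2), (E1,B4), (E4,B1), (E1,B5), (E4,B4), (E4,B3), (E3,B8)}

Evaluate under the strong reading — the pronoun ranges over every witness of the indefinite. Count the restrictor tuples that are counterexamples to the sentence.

7

"it" takes "a blueprint" as antecedent — a donkey pronoun bound across the clause boundary.
Strong reading: for every (e,b) with drafted(e,b), approved(e,b).
Restrictor pairs: (E1,B1) ✓  (E1,B3) ✓  (E1,B5) ✓  (E1,B6) ✗  (E2,B2) ✓  (E2,B3) ✗  (E2,B6) ✗  (E3,B1) ✗  (E3,B2) ✓  (E3,B4) ✓  (E3,B5) ✗  (E4,B2) ✗  (E4,B3) ✓  (E4,B4) ✓  (E4,B8) ✗
Counterexamples (restrictor pairs failing the scope): 7.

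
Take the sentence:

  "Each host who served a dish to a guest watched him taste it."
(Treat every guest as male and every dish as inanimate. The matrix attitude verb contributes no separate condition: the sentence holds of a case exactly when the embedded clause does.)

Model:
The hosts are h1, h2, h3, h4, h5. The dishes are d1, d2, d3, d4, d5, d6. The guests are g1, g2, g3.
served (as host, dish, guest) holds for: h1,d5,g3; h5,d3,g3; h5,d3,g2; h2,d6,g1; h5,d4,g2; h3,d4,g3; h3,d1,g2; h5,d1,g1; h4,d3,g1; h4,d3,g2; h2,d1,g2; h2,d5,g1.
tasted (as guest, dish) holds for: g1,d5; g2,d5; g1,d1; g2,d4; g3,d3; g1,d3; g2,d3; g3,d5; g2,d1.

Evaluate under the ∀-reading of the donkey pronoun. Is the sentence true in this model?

False

"him" takes "a guest" as antecedent and "it" takes "a dish"; both are donkey pronouns co-varying with the restrictor.
Strong reading: for every (h,d,g) with served(h,d,g), tasted(g,d).
Restrictor triples: (h1,d5,g3)→tasted(g3,d5) ✓  (h2,d1,g2)→tasted(g2,d1) ✓  (h2,d5,g1)→tasted(g1,d5) ✓  (h2,d6,g1)→tasted(g1,d6) ✗  (h3,d1,g2)→tasted(g2,d1) ✓  (h3,d4,g3)→tasted(g3,d4) ✗  (h4,d3,g1)→tasted(g1,d3) ✓  (h4,d3,g2)→tasted(g2,d3) ✓  (h5,d1,g1)→tasted(g1,d1) ✓  (h5,d3,g2)→tasted(g2,d3) ✓  (h5,d3,g3)→tasted(g3,d3) ✓  (h5,d4,g2)→tasted(g2,d4) ✓
Counterexample: (h2,d6,g1) — tasted(g1,d6) does not hold.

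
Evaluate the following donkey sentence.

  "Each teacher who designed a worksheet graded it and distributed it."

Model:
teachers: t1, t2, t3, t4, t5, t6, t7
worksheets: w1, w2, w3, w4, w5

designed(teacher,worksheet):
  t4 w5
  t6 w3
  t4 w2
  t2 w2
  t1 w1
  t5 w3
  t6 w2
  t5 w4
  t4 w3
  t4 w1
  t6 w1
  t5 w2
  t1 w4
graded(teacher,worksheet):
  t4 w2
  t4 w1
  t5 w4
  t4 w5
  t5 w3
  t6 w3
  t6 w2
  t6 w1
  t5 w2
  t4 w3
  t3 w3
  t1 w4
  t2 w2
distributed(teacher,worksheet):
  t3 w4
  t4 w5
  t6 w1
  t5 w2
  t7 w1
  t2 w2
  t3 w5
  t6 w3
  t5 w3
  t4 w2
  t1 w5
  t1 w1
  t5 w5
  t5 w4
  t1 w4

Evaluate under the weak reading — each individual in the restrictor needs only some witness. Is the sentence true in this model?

True

"it" takes "a worksheet" as antecedent — a donkey pronoun bound across the clause boundary.
Weak reading: every teacher t with some designed-worksheet has at least one designed-worksheet w such that graded(t,w) ∧ distributed(t,w).
Per teacher: t1:✓  t2:✓  t4:✓  t5:✓  t6:✓
Every teacher in the restrictor has a witness.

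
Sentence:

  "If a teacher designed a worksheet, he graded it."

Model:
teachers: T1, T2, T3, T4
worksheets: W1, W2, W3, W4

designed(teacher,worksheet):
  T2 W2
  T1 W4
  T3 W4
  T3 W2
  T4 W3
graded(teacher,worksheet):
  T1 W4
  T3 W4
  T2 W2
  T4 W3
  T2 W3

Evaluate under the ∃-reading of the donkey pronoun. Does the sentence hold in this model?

True

"it" takes "a worksheet" as antecedent — a donkey pronoun bound across the clause boundary.
Weak reading: every teacher t with some designed-worksheet has at least one designed-worksheet w such that graded(t,w).
Per teacher: T1:✓  T2:✓  T3:✓  T4:✓
Every teacher in the restrictor has a witness.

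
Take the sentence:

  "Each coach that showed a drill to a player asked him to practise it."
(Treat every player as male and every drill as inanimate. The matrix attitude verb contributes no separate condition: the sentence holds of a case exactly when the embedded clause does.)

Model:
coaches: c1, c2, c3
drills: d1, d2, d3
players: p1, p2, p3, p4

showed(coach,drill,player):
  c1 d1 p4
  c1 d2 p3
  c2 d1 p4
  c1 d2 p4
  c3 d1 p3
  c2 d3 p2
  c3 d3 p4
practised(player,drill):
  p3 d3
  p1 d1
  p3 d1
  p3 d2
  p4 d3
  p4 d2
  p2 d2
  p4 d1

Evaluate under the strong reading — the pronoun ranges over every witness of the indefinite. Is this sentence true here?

False

"him" takes "a player" as antecedent and "it" takes "a drill"; both are donkey pronouns co-varying with the restrictor.
Strong reading: for every (c,d,p) with showed(c,d,p), practised(p,d).
Restrictor triples: (c1,d1,p4)→practised(p4,d1) ✓  (c1,d2,p3)→practised(p3,d2) ✓  (c1,d2,p4)→practised(p4,d2) ✓  (c2,d1,p4)→practised(p4,d1) ✓  (c2,d3,p2)→practised(p2,d3) ✗  (c3,d1,p3)→practised(p3,d1) ✓  (c3,d3,p4)→practised(p4,d3) ✓
Counterexample: (c2,d3,p2) — practised(p2,d3) does not hold.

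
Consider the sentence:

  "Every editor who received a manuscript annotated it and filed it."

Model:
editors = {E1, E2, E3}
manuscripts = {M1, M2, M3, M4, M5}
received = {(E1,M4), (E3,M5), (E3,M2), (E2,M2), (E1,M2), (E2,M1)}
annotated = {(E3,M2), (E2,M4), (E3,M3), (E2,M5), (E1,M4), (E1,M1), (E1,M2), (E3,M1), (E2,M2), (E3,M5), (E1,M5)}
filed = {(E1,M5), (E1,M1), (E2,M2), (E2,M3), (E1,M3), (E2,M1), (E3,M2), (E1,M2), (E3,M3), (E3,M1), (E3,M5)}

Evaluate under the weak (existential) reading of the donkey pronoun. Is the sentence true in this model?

True

"it" takes "a manuscript" as antecedent — a donkey pronoun bound across the clause boundary.
Weak reading: every editor e with some received-manuscript has at least one received-manuscript m such that annotated(e,m) ∧ filed(e,m).
Per editor: E1:✓  E2:✓  E3:✓
Every editor in the restrictor has a witness.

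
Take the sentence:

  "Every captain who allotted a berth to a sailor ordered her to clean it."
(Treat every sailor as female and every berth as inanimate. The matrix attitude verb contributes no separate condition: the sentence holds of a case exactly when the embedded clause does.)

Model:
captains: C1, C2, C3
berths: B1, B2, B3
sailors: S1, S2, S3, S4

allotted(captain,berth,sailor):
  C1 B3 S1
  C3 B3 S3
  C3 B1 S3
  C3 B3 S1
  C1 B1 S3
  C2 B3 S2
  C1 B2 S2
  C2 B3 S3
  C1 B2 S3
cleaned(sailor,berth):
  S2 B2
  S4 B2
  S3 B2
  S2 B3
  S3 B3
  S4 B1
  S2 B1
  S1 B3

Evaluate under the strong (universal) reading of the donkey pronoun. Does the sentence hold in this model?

False

"her" takes "a sailor" as antecedent and "it" takes "a berth"; both are donkey pronouns co-varying with the restrictor.
Strong reading: for every (c,b,s) with allotted(c,b,s), cleaned(s,b).
Restrictor triples: (C1,B1,S3)→cleaned(S3,B1) ✗  (C1,B2,S2)→cleaned(S2,B2) ✓  (C1,B2,S3)→cleaned(S3,B2) ✓  (C1,B3,S1)→cleaned(S1,B3) ✓  (C2,B3,S2)→cleaned(S2,B3) ✓  (C2,B3,S3)→cleaned(S3,B3) ✓  (C3,B1,S3)→cleaned(S3,B1) ✗  (C3,B3,S1)→cleaned(S1,B3) ✓  (C3,B3,S3)→cleaned(S3,B3) ✓
Counterexample: (C1,B1,S3) — cleaned(S3,B1) does not hold.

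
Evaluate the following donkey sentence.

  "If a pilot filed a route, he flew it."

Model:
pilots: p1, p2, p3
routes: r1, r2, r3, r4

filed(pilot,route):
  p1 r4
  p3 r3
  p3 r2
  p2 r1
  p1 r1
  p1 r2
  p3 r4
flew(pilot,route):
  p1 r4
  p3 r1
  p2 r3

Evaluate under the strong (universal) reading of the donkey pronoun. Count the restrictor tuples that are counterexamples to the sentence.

"it" takes "a route" as antecedent — a donkey pronoun bound across the clause boundary.
Strong reading: for every (p,r) with filed(p,r), flew(p,r).
Restrictor pairs: (p1,r1) ✗  (p1,r2) ✗  (p1,r4) ✓  (p2,r1) ✗  (p3,r2) ✗  (p3,r3) ✗  (p3,r4) ✗
Counterexamples (restrictor pairs failing the scope): 6.

6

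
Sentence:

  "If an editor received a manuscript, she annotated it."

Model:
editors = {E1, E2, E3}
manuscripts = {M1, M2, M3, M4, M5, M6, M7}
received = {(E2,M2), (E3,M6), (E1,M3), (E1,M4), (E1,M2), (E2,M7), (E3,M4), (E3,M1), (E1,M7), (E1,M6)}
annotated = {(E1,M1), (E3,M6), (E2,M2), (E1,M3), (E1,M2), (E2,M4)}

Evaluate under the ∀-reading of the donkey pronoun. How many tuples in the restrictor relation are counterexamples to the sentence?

"it" takes "a manuscript" as antecedent — a donkey pronoun bound across the clause boundary.
Strong reading: for every (e,m) with received(e,m), annotated(e,m).
Restrictor pairs: (E1,M2) ✓  (E1,M3) ✓  (E1,M4) ✗  (E1,M6) ✗  (E1,M7) ✗  (E2,M2) ✓  (E2,M7) ✗  (E3,M1) ✗  (E3,M4) ✗  (E3,M6) ✓
Counterexamples (restrictor pairs failing the scope): 6.

6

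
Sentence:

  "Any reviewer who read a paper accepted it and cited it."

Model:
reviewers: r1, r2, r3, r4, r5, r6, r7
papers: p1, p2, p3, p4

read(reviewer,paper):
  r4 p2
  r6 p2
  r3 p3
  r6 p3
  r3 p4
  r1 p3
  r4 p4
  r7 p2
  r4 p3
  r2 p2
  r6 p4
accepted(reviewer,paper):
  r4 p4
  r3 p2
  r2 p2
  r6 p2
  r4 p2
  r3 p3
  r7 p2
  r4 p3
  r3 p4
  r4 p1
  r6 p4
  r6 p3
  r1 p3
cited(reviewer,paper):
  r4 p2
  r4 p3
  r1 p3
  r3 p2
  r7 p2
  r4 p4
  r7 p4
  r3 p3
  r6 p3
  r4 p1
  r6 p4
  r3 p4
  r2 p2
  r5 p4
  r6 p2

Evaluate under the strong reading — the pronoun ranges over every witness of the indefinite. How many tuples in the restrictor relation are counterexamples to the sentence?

"it" takes "a paper" as antecedent — a donkey pronoun bound across the clause boundary.
Strong reading: for every (r,p) with read(r,p), accepted(r,p) ∧ cited(r,p).
Restrictor pairs: (r1,p3) ✓  (r2,p2) ✓  (r3,p3) ✓  (r3,p4) ✓  (r4,p2) ✓  (r4,p3) ✓  (r4,p4) ✓  (r6,p2) ✓  (r6,p3) ✓  (r6,p4) ✓  (r7,p2) ✓
Counterexamples (restrictor pairs failing the scope): 0.

0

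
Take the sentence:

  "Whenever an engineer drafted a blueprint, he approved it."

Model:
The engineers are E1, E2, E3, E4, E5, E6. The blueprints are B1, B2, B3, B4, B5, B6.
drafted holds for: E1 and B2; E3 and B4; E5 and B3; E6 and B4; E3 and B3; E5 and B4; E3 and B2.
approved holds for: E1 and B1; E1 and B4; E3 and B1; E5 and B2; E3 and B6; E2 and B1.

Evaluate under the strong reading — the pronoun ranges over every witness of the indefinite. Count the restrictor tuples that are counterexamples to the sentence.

"it" takes "a blueprint" as antecedent — a donkey pronoun bound across the clause boundary.
Strong reading: for every (e,b) with drafted(e,b), approved(e,b).
Restrictor pairs: (E1,B2) ✗  (E3,B2) ✗  (E3,B3) ✗  (E3,B4) ✗  (E5,B3) ✗  (E5,B4) ✗  (E6,B4) ✗
Counterexamples (restrictor pairs failing the scope): 7.

7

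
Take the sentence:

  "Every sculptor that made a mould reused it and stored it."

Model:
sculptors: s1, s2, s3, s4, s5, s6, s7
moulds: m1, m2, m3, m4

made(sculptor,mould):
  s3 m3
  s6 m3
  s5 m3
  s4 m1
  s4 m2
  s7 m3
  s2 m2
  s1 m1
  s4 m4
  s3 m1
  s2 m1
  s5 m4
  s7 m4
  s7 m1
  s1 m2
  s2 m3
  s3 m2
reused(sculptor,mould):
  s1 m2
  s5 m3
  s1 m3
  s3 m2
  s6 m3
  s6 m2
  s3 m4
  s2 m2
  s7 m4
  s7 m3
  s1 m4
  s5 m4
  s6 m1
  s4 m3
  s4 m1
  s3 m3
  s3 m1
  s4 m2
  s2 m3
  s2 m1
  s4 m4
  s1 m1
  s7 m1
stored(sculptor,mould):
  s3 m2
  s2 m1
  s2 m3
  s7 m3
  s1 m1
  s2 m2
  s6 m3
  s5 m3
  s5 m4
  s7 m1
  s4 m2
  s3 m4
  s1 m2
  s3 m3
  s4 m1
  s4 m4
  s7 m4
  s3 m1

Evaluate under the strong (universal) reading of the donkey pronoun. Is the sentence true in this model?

"it" takes "a mould" as antecedent — a donkey pronoun bound across the clause boundary.
Strong reading: for every (s,m) with made(s,m), reused(s,m) ∧ stored(s,m).
Restrictor pairs: (s1,m1) ✓  (s1,m2) ✓  (s2,m1) ✓  (s2,m2) ✓  (s2,m3) ✓  (s3,m1) ✓  (s3,m2) ✓  (s3,m3) ✓  (s4,m1) ✓  (s4,m2) ✓  (s4,m4) ✓  (s5,m3) ✓  (s5,m4) ✓  (s6,m3) ✓  (s7,m1) ✓  (s7,m3) ✓  (s7,m4) ✓
Every restrictor pair satisfies the scope.

True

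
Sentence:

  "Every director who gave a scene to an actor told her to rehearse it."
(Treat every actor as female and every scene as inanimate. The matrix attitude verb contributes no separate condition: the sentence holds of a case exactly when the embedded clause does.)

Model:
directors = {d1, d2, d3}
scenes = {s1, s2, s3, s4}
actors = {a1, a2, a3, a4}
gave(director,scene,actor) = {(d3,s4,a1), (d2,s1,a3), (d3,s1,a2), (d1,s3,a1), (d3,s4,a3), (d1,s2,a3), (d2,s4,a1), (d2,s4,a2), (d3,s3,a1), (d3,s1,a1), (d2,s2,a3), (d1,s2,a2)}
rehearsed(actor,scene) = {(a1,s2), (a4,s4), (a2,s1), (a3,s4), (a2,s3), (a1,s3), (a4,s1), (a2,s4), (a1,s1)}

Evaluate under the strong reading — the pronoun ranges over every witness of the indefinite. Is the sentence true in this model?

"her" takes "an actor" as antecedent and "it" takes "a scene"; both are donkey pronouns co-varying with the restrictor.
Strong reading: for every (d,s,a) with gave(d,s,a), rehearsed(a,s).
Restrictor triples: (d1,s2,a2)→rehearsed(a2,s2) ✗  (d1,s2,a3)→rehearsed(a3,s2) ✗  (d1,s3,a1)→rehearsed(a1,s3) ✓  (d2,s1,a3)→rehearsed(a3,s1) ✗  (d2,s2,a3)→rehearsed(a3,s2) ✗  (d2,s4,a1)→rehearsed(a1,s4) ✗  (d2,s4,a2)→rehearsed(a2,s4) ✓  (d3,s1,a1)→rehearsed(a1,s1) ✓  (d3,s1,a2)→rehearsed(a2,s1) ✓  (d3,s3,a1)→rehearsed(a1,s3) ✓  (d3,s4,a1)→rehearsed(a1,s4) ✗  (d3,s4,a3)→rehearsed(a3,s4) ✓
Counterexample: (d1,s2,a2) — rehearsed(a2,s2) does not hold.

False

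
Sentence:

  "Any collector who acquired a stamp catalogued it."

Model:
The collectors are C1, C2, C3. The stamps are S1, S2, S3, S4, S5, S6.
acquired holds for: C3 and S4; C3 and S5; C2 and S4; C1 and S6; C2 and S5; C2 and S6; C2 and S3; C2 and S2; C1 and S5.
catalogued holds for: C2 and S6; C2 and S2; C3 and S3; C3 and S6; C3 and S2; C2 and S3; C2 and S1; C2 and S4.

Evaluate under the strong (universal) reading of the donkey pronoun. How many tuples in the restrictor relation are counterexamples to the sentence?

5

"it" takes "a stamp" as antecedent — a donkey pronoun bound across the clause boundary.
Strong reading: for every (c,s) with acquired(c,s), catalogued(c,s).
Restrictor pairs: (C1,S5) ✗  (C1,S6) ✗  (C2,S2) ✓  (C2,S3) ✓  (C2,S4) ✓  (C2,S5) ✗  (C2,S6) ✓  (C3,S4) ✗  (C3,S5) ✗
Counterexamples (restrictor pairs failing the scope): 5.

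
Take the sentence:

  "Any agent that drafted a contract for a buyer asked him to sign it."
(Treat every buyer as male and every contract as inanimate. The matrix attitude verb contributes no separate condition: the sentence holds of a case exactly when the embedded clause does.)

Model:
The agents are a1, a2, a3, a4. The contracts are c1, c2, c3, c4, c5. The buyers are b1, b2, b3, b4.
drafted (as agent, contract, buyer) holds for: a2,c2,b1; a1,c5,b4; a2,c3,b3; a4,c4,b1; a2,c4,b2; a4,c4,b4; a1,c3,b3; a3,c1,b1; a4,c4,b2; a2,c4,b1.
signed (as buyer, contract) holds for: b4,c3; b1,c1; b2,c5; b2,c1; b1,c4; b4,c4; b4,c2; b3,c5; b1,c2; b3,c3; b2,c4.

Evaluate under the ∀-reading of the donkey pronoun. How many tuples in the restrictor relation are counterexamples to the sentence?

1

"him" takes "a buyer" as antecedent and "it" takes "a contract"; both are donkey pronouns co-varying with the restrictor.
Strong reading: for every (a,c,b) with drafted(a,c,b), signed(b,c).
Restrictor triples: (a1,c3,b3)→signed(b3,c3) ✓  (a1,c5,b4)→signed(b4,c5) ✗  (a2,c2,b1)→signed(b1,c2) ✓  (a2,c3,b3)→signed(b3,c3) ✓  (a2,c4,b1)→signed(b1,c4) ✓  (a2,c4,b2)→signed(b2,c4) ✓  (a3,c1,b1)→signed(b1,c1) ✓  (a4,c4,b1)→signed(b1,c4) ✓  (a4,c4,b2)→signed(b2,c4) ✓  (a4,c4,b4)→signed(b4,c4) ✓
Counterexamples (restrictor triples failing the scope): 1.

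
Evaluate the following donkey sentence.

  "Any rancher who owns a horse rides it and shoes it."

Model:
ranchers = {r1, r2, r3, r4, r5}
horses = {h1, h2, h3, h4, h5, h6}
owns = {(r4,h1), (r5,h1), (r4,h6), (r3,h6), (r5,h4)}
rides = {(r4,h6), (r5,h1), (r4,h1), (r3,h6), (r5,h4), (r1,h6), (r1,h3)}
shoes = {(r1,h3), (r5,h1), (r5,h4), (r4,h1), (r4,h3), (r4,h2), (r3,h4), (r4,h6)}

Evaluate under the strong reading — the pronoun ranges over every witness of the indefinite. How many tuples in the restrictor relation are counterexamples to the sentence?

"it" takes "a horse" as antecedent — a donkey pronoun bound across the clause boundary.
Strong reading: for every (r,h) with owns(r,h), rides(r,h) ∧ shoes(r,h).
Restrictor pairs: (r3,h6) ✗  (r4,h1) ✓  (r4,h6) ✓  (r5,h1) ✓  (r5,h4) ✓
Counterexamples (restrictor pairs failing the scope): 1.

1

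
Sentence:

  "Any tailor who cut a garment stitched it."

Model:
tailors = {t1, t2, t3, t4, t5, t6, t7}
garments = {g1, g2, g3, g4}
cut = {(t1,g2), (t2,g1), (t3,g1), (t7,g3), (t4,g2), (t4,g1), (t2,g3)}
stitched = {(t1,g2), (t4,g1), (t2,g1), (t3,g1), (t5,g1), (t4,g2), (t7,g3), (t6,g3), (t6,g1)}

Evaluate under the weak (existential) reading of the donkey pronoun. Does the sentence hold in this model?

True

"it" takes "a garment" as antecedent — a donkey pronoun bound across the clause boundary.
Weak reading: every tailor t with some cut-garment has at least one cut-garment g such that stitched(t,g).
Per tailor: t1:✓  t2:✓  t3:✓  t4:✓  t7:✓
Every tailor in the restrictor has a witness.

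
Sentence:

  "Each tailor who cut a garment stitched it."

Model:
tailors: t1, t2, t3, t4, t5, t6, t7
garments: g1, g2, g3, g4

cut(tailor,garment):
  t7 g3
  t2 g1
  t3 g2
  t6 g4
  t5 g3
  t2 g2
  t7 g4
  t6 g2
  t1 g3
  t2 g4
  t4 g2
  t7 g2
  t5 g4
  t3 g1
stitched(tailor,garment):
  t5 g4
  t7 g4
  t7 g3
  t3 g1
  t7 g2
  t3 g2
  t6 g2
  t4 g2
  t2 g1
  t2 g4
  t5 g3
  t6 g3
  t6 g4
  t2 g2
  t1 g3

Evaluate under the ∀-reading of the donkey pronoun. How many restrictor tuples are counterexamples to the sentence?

"it" takes "a garment" as antecedent — a donkey pronoun bound across the clause boundary.
Strong reading: for every (t,g) with cut(t,g), stitched(t,g).
Restrictor pairs: (t1,g3) ✓  (t2,g1) ✓  (t2,g2) ✓  (t2,g4) ✓  (t3,g1) ✓  (t3,g2) ✓  (t4,g2) ✓  (t5,g3) ✓  (t5,g4) ✓  (t6,g2) ✓  (t6,g4) ✓  (t7,g2) ✓  (t7,g3) ✓  (t7,g4) ✓
Counterexamples (restrictor pairs failing the scope): 0.

0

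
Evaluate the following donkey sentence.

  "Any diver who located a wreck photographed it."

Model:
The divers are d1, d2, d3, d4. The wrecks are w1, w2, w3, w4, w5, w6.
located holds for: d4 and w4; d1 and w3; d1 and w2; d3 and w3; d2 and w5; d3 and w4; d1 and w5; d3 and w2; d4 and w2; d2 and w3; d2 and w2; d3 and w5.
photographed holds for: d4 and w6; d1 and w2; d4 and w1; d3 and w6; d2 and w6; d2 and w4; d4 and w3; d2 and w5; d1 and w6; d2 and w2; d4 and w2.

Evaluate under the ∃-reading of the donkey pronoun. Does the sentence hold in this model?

"it" takes "a wreck" as antecedent — a donkey pronoun bound across the clause boundary.
Weak reading: every diver d with some located-wreck has at least one located-wreck w such that photographed(d,w).
Per diver: d1:✓  d2:✓  d3:✗  d4:✓
d3 has no witness among its located-wrecks.

False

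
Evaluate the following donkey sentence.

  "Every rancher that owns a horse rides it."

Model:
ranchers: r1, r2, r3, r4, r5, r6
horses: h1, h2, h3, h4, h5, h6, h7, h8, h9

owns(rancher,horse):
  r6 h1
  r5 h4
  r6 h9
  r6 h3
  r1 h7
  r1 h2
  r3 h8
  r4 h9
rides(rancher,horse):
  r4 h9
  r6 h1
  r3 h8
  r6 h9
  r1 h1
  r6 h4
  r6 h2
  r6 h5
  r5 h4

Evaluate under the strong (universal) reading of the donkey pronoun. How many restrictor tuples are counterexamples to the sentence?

"it" takes "a horse" as antecedent — a donkey pronoun bound across the clause boundary.
Strong reading: for every (r,h) with owns(r,h), rides(r,h).
Restrictor pairs: (r1,h2) ✗  (r1,h7) ✗  (r3,h8) ✓  (r4,h9) ✓  (r5,h4) ✓  (r6,h1) ✓  (r6,h3) ✗  (r6,h9) ✓
Counterexamples (restrictor pairs failing the scope): 3.

3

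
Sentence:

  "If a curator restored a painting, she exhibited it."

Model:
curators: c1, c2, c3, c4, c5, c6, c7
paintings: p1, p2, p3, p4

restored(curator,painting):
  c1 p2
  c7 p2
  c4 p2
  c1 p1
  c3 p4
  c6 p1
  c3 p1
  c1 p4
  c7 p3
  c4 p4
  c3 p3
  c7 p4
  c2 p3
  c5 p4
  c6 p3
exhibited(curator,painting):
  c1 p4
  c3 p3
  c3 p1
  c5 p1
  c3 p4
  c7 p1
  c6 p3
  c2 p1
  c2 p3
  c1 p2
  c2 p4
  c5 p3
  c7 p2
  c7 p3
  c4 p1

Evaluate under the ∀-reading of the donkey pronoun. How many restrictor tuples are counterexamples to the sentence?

6

"it" takes "a painting" as antecedent — a donkey pronoun bound across the clause boundary.
Strong reading: for every (c,p) with restored(c,p), exhibited(c,p).
Restrictor pairs: (c1,p1) ✗  (c1,p2) ✓  (c1,p4) ✓  (c2,p3) ✓  (c3,p1) ✓  (c3,p3) ✓  (c3,p4) ✓  (c4,p2) ✗  (c4,p4) ✗  (c5,p4) ✗  (c6,p1) ✗  (c6,p3) ✓  (c7,p2) ✓  (c7,p3) ✓  (c7,p4) ✗
Counterexamples (restrictor pairs failing the scope): 6.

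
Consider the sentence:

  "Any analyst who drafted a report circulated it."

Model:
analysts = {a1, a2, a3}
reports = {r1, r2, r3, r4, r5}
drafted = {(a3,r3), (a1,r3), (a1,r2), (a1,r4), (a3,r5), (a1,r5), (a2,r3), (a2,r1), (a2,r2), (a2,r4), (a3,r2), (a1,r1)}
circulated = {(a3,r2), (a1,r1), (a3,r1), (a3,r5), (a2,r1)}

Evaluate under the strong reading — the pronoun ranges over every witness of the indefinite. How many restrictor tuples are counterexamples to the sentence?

8

"it" takes "a report" as antecedent — a donkey pronoun bound across the clause boundary.
Strong reading: for every (a,r) with drafted(a,r), circulated(a,r).
Restrictor pairs: (a1,r1) ✓  (a1,r2) ✗  (a1,r3) ✗  (a1,r4) ✗  (a1,r5) ✗  (a2,r1) ✓  (a2,r2) ✗  (a2,r3) ✗  (a2,r4) ✗  (a3,r2) ✓  (a3,r3) ✗  (a3,r5) ✓
Counterexamples (restrictor pairs failing the scope): 8.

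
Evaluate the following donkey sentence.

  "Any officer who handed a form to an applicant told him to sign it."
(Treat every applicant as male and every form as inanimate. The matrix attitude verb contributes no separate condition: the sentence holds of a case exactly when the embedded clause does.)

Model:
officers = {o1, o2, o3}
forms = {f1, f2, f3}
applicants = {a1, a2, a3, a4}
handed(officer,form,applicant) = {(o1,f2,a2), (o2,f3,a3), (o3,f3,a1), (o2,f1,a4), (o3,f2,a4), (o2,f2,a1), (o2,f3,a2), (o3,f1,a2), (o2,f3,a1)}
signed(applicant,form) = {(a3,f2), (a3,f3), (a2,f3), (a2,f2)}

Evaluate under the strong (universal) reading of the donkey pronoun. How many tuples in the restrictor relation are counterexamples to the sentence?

6

"him" takes "an applicant" as antecedent and "it" takes "a form"; both are donkey pronouns co-varying with the restrictor.
Strong reading: for every (o,f,a) with handed(o,f,a), signed(a,f).
Restrictor triples: (o1,f2,a2)→signed(a2,f2) ✓  (o2,f1,a4)→signed(a4,f1) ✗  (o2,f2,a1)→signed(a1,f2) ✗  (o2,f3,a1)→signed(a1,f3) ✗  (o2,f3,a2)→signed(a2,f3) ✓  (o2,f3,a3)→signed(a3,f3) ✓  (o3,f1,a2)→signed(a2,f1) ✗  (o3,f2,a4)→signed(a4,f2) ✗  (o3,f3,a1)→signed(a1,f3) ✗
Counterexamples (restrictor triples failing the scope): 6.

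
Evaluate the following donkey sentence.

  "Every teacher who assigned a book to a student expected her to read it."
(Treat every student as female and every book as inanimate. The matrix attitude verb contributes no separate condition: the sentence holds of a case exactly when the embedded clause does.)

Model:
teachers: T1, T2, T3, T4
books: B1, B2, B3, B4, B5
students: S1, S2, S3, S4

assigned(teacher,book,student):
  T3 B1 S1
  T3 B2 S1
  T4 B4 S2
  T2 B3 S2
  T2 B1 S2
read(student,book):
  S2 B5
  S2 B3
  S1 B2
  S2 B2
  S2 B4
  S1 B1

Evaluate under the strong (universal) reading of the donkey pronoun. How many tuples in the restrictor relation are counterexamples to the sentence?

"her" takes "a student" as antecedent and "it" takes "a book"; both are donkey pronouns co-varying with the restrictor.
Strong reading: for every (t,b,s) with assigned(t,b,s), read(s,b).
Restrictor triples: (T2,B1,S2)→read(S2,B1) ✗  (T2,B3,S2)→read(S2,B3) ✓  (T3,B1,S1)→read(S1,B1) ✓  (T3,B2,S1)→read(S1,B2) ✓  (T4,B4,S2)→read(S2,B4) ✓
Counterexamples (restrictor triples failing the scope): 1.

1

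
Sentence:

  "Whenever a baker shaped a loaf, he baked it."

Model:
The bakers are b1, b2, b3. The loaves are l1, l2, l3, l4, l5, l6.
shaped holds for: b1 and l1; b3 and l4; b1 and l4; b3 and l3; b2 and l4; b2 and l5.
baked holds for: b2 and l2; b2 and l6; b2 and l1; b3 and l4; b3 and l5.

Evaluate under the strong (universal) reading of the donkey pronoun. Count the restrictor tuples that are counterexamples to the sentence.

5

"it" takes "a loaf" as antecedent — a donkey pronoun bound across the clause boundary.
Strong reading: for every (b,l) with shaped(b,l), baked(b,l).
Restrictor pairs: (b1,l1) ✗  (b1,l4) ✗  (b2,l4) ✗  (b2,l5) ✗  (b3,l3) ✗  (b3,l4) ✓
Counterexamples (restrictor pairs failing the scope): 5.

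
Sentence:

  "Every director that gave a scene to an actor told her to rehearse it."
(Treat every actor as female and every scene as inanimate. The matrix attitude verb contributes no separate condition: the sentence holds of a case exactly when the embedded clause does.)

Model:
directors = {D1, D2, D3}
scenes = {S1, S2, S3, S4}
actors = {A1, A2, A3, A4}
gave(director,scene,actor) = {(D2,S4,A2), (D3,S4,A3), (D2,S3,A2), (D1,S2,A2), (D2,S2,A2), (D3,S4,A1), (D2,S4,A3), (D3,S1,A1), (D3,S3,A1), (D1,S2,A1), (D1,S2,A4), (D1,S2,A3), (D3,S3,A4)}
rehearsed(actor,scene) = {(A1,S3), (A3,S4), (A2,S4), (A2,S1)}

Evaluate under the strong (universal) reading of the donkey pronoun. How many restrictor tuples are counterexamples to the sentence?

9

"her" takes "an actor" as antecedent and "it" takes "a scene"; both are donkey pronouns co-varying with the restrictor.
Strong reading: for every (d,s,a) with gave(d,s,a), rehearsed(a,s).
Restrictor triples: (D1,S2,A1)→rehearsed(A1,S2) ✗  (D1,S2,A2)→rehearsed(A2,S2) ✗  (D1,S2,A3)→rehearsed(A3,S2) ✗  (D1,S2,A4)→rehearsed(A4,S2) ✗  (D2,S2,A2)→rehearsed(A2,S2) ✗  (D2,S3,A2)→rehearsed(A2,S3) ✗  (D2,S4,A2)→rehearsed(A2,S4) ✓  (D2,S4,A3)→rehearsed(A3,S4) ✓  (D3,S1,A1)→rehearsed(A1,S1) ✗  (D3,S3,A1)→rehearsed(A1,S3) ✓  (D3,S3,A4)→rehearsed(A4,S3) ✗  (D3,S4,A1)→rehearsed(A1,S4) ✗  (D3,S4,A3)→rehearsed(A3,S4) ✓
Counterexamples (restrictor triples failing the scope): 9.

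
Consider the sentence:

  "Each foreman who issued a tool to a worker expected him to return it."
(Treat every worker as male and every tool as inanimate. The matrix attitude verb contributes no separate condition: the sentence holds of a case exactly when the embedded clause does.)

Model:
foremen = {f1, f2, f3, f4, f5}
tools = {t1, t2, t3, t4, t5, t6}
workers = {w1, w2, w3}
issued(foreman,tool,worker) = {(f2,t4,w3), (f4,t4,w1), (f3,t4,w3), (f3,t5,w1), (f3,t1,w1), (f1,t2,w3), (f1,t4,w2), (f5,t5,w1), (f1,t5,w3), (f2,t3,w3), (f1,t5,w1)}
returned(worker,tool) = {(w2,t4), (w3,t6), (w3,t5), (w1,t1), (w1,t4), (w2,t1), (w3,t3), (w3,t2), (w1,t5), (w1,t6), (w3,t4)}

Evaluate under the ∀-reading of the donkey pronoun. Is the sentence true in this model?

True

"him" takes "a worker" as antecedent and "it" takes "a tool"; both are donkey pronouns co-varying with the restrictor.
Strong reading: for every (f,t,w) with issued(f,t,w), returned(w,t).
Restrictor triples: (f1,t2,w3)→returned(w3,t2) ✓  (f1,t4,w2)→returned(w2,t4) ✓  (f1,t5,w1)→returned(w1,t5) ✓  (f1,t5,w3)→returned(w3,t5) ✓  (f2,t3,w3)→returned(w3,t3) ✓  (f2,t4,w3)→returned(w3,t4) ✓  (f3,t1,w1)→returned(w1,t1) ✓  (f3,t4,w3)→returned(w3,t4) ✓  (f3,t5,w1)→returned(w1,t5) ✓  (f4,t4,w1)→returned(w1,t4) ✓  (f5,t5,w1)→returned(w1,t5) ✓
Every restrictor triple satisfies the scope.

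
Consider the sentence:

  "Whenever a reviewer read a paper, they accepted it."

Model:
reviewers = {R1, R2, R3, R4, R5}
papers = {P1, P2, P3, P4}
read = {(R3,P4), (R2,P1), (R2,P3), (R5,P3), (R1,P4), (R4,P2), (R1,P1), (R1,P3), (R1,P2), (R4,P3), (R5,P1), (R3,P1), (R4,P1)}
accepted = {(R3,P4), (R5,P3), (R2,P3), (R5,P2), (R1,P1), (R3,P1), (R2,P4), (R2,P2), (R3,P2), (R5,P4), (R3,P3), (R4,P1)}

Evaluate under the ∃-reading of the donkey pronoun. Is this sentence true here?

"it" takes "a paper" as antecedent — a donkey pronoun bound across the clause boundary.
Weak reading: every reviewer r with some read-paper has at least one read-paper p such that accepted(r,p).
Per reviewer: R1:✓  R2:✓  R3:✓  R4:✓  R5:✓
Every reviewer in the restrictor has a witness.

True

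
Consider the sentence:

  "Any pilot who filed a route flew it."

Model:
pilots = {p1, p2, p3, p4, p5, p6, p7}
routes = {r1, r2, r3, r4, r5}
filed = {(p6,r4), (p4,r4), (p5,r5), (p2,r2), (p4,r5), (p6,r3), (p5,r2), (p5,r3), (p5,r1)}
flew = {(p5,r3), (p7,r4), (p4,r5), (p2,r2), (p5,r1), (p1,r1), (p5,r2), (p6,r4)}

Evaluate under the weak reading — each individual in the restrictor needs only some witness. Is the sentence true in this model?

True

"it" takes "a route" as antecedent — a donkey pronoun bound across the clause boundary.
Weak reading: every pilot p with some filed-route has at least one filed-route r such that flew(p,r).
Per pilot: p2:✓  p4:✓  p5:✓  p6:✓
Every pilot in the restrictor has a witness.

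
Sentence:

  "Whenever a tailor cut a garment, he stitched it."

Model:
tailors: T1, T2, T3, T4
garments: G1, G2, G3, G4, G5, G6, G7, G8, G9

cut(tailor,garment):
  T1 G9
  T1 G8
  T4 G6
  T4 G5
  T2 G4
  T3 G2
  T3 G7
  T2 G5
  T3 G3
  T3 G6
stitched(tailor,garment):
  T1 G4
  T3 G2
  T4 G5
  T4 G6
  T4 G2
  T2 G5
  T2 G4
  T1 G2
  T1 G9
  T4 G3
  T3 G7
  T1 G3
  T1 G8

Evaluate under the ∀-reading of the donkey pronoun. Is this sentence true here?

False

"it" takes "a garment" as antecedent — a donkey pronoun bound across the clause boundary.
Strong reading: for every (t,g) with cut(t,g), stitched(t,g).
Restrictor pairs: (T1,G8) ✓  (T1,G9) ✓  (T2,G4) ✓  (T2,G5) ✓  (T3,G2) ✓  (T3,G3) ✗  (T3,G6) ✗  (T3,G7) ✓  (T4,G5) ✓  (T4,G6) ✓
Counterexample: (T3,G3) is in cut but fails the scope.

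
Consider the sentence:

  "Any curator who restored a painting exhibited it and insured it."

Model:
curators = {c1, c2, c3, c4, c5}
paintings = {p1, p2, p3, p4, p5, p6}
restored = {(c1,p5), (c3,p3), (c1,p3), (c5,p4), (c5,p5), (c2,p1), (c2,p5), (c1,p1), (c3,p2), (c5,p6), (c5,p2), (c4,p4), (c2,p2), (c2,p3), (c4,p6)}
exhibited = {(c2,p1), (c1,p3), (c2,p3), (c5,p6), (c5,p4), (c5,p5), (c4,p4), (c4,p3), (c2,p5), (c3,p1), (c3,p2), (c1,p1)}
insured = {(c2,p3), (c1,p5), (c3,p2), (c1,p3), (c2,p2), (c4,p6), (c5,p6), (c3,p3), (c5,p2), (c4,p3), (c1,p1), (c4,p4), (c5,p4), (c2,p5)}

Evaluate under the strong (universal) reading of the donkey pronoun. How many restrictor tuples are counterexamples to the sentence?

7

"it" takes "a painting" as antecedent — a donkey pronoun bound across the clause boundary.
Strong reading: for every (c,p) with restored(c,p), exhibited(c,p) ∧ insured(c,p).
Restrictor pairs: (c1,p1) ✓  (c1,p3) ✓  (c1,p5) ✗  (c2,p1) ✗  (c2,p2) ✗  (c2,p3) ✓  (c2,p5) ✓  (c3,p2) ✓  (c3,p3) ✗  (c4,p4) ✓  (c4,p6) ✗  (c5,p2) ✗  (c5,p4) ✓  (c5,p5) ✗  (c5,p6) ✓
Counterexamples (restrictor pairs failing the scope): 7.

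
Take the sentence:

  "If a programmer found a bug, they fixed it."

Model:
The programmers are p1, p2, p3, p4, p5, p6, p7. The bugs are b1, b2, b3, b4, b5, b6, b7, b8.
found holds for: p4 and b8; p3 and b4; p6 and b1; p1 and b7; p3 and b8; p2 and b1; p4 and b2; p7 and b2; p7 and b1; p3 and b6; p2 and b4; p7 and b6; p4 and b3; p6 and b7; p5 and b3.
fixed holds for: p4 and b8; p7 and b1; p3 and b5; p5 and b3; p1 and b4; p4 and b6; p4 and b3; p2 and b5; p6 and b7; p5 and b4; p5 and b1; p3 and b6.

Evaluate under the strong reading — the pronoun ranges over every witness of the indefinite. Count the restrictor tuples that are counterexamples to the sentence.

"it" takes "a bug" as antecedent — a donkey pronoun bound across the clause boundary.
Strong reading: for every (p,b) with found(p,b), fixed(p,b).
Restrictor pairs: (p1,b7) ✗  (p2,b1) ✗  (p2,b4) ✗  (p3,b4) ✗  (p3,b6) ✓  (p3,b8) ✗  (p4,b2) ✗  (p4,b3) ✓  (p4,b8) ✓  (p5,b3) ✓  (p6,b1) ✗  (p6,b7) ✓  (p7,b1) ✓  (p7,b2) ✗  (p7,b6) ✗
Counterexamples (restrictor pairs failing the scope): 9.

9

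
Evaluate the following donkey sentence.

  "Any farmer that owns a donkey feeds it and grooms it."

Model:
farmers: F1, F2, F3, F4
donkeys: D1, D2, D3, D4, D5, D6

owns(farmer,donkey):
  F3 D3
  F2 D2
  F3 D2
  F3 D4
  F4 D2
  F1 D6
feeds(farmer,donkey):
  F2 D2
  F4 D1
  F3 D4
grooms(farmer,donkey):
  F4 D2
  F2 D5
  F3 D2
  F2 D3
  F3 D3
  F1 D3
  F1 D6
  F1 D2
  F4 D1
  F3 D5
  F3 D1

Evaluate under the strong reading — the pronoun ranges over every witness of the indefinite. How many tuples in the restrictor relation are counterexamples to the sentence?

"it" takes "a donkey" as antecedent — a donkey pronoun bound across the clause boundary.
Strong reading: for every (f,d) with owns(f,d), feeds(f,d) ∧ grooms(f,d).
Restrictor pairs: (F1,D6) ✗  (F2,D2) ✗  (F3,D2) ✗  (F3,D3) ✗  (F3,D4) ✗  (F4,D2) ✗
Counterexamples (restrictor pairs failing the scope): 6.

6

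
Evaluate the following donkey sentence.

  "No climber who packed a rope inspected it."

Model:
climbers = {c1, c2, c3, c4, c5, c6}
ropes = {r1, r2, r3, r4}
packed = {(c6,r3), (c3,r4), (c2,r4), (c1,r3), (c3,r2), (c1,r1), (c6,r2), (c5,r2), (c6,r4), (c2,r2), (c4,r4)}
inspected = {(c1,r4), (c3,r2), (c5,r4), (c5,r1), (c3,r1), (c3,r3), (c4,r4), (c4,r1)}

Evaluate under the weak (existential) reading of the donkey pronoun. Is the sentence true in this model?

"it" takes "a rope" as antecedent — a donkey pronoun bound across the clause boundary.
Truth condition: for no (c,r) with packed(c,r) does inspected(c,r) hold.
Restrictor pairs — does the scope hold? (c1,r1):fails  (c1,r3):fails  (c2,r2):fails  (c2,r4):fails  (c3,r2):holds  (c3,r4):fails  (c4,r4):holds  (c5,r2):fails  (c6,r2):fails  (c6,r3):fails  (c6,r4):fails
Scope holds for 2 pair(s), so the sentence is false.

False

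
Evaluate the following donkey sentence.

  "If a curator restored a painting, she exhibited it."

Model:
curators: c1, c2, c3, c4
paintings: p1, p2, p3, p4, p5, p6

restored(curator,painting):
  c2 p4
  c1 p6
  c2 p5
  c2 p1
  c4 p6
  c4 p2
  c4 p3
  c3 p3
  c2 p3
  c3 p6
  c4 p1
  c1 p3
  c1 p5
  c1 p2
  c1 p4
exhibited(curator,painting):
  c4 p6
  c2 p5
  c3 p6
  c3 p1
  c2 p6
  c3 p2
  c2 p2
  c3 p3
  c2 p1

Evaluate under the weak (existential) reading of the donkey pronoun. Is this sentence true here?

"it" takes "a painting" as antecedent — a donkey pronoun bound across the clause boundary.
Weak reading: every curator c with some restored-painting has at least one restored-painting p such that exhibited(c,p).
Per curator: c1:✗  c2:✓  c3:✓  c4:✓
c1 has no witness among its restored-paintings.

False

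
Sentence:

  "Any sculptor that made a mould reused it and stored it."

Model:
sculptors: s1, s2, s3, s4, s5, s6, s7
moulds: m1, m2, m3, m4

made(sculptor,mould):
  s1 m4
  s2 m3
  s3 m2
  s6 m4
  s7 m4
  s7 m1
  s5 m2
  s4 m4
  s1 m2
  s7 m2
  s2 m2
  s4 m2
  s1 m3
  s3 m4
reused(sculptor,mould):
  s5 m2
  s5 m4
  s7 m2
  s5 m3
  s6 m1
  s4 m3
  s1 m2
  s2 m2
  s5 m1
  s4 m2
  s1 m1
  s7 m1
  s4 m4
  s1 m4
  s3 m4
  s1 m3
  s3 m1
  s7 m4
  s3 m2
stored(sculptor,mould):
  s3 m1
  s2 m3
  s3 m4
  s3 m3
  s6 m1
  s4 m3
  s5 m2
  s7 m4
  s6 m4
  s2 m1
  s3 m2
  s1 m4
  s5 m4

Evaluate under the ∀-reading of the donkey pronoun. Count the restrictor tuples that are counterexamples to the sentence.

"it" takes "a mould" as antecedent — a donkey pronoun bound across the clause boundary.
Strong reading: for every (s,m) with made(s,m), reused(s,m) ∧ stored(s,m).
Restrictor pairs: (s1,m2) ✗  (s1,m3) ✗  (s1,m4) ✓  (s2,m2) ✗  (s2,m3) ✗  (s3,m2) ✓  (s3,m4) ✓  (s4,m2) ✗  (s4,m4) ✗  (s5,m2) ✓  (s6,m4) ✗  (s7,m1) ✗  (s7,m2) ✗  (s7,m4) ✓
Counterexamples (restrictor pairs failing the scope): 9.

9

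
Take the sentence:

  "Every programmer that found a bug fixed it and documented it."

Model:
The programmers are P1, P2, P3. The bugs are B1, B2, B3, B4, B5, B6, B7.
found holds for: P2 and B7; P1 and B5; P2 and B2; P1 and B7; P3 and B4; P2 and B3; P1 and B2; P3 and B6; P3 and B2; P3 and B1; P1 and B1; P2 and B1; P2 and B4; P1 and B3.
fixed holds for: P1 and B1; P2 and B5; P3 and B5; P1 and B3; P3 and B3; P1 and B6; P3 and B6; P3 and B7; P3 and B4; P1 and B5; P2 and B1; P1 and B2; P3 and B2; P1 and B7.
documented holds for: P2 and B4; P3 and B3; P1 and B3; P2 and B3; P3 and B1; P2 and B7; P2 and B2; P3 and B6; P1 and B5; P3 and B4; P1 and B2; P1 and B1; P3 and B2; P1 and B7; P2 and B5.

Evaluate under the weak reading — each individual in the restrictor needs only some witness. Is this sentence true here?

"it" takes "a bug" as antecedent — a donkey pronoun bound across the clause boundary.
Weak reading: every programmer p with some found-bug has at least one found-bug b such that fixed(p,b) ∧ documented(p,b).
Per programmer: P1:✓  P2:✗  P3:✓
P2 has no witness among its found-bugs.

False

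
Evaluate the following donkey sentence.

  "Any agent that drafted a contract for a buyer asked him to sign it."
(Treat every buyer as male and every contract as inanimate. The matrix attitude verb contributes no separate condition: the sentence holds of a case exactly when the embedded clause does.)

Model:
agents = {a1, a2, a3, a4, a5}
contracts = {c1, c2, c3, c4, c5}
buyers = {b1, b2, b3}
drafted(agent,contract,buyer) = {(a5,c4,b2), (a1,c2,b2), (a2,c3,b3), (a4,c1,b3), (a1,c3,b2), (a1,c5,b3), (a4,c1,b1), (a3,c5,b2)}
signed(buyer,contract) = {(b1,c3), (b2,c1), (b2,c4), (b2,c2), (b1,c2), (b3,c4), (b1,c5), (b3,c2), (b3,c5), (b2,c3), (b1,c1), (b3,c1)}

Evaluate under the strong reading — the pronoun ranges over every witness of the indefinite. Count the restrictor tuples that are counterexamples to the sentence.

"him" takes "a buyer" as antecedent and "it" takes "a contract"; both are donkey pronouns co-varying with the restrictor.
Strong reading: for every (a,c,b) with drafted(a,c,b), signed(b,c).
Restrictor triples: (a1,c2,b2)→signed(b2,c2) ✓  (a1,c3,b2)→signed(b2,c3) ✓  (a1,c5,b3)→signed(b3,c5) ✓  (a2,c3,b3)→signed(b3,c3) ✗  (a3,c5,b2)→signed(b2,c5) ✗  (a4,c1,b1)→signed(b1,c1) ✓  (a4,c1,b3)→signed(b3,c1) ✓  (a5,c4,b2)→signed(b2,c4) ✓
Counterexamples (restrictor triples failing the scope): 2.

2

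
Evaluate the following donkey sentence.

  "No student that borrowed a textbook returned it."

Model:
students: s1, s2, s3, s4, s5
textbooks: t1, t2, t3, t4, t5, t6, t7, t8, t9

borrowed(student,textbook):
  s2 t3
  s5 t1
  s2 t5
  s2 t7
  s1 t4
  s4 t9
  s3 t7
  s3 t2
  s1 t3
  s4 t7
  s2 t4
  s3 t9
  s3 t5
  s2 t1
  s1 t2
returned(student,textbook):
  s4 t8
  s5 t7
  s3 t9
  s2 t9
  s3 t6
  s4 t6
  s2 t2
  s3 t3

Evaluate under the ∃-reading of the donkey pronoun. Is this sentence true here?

"it" takes "a textbook" as antecedent — a donkey pronoun bound across the clause boundary.
Truth condition: for no (s,t) with borrowed(s,t) does returned(s,t) hold.
Restrictor pairs — does the scope hold? (s1,t2):fails  (s1,t3):fails  (s1,t4):fails  (s2,t1):fails  (s2,t3):fails  (s2,t4):fails  (s2,t5):fails  (s2,t7):fails  (s3,t2):fails  (s3,t5):fails  (s3,t7):fails  (s3,t9):holds  (s4,t7):fails  (s4,t9):fails  (s5,t1):fails
Scope holds for 1 pair(s), so the sentence is false.

False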